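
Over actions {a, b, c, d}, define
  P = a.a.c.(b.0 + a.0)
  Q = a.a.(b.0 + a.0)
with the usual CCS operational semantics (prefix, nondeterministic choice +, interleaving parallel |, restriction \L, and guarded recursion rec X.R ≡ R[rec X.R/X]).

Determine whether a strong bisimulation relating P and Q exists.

P's transition system — 5 states:
  s0 = a.a.c.(b.0 + a.0) ⊢ —a→ s1
  s1 = a.c.(b.0 + a.0) ⊢ —a→ s2
  s2 = c.(b.0 + a.0) ⊢ —c→ s3
  s3 = b.0 + a.0 ⊢ —a→ s4, —b→ s4
  s4 = 0 ⊢ (no moves)
Q's transition system — 4 states:
  t0 = a.a.(b.0 + a.0) ⊢ —a→ t1
  t1 = a.(b.0 + a.0) ⊢ —a→ t2
  t2 = b.0 + a.0 ⊢ —a→ t3, —b→ t3
  t3 = 0 ⊢ (no moves)
Partition-refinement fixed point:
  B0 = {s0}
  B1 = {s1}
  B2 = {s2}
  B3 = {s3, t2}
  B4 = {s4, t3}
  B5 = {t0}
  B6 = {t1}
s0 ∈ B0, t0 ∈ B5 → different blocks

NO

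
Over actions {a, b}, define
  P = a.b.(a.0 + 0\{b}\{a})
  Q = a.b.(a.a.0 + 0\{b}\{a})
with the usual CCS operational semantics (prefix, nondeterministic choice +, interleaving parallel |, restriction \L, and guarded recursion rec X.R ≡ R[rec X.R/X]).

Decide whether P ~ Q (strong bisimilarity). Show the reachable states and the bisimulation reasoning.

NO

LTS(P): 4 reachable states
  u0 = a.b.(a.0 + 0\{b}\{a}) ⊢ —a→ u1
  u1 = b.(a.0 + 0\{b}\{a}) ⊢ —b→ u2
  u2 = a.0 + 0\{b}\{a} ⊢ —a→ u3
  u3 = 0 ⊢ deadlocked
LTS(Q): 5 reachable states
  v0 = a.b.(a.a.0 + 0\{b}\{a}) ⊢ —a→ v1
  v1 = b.(a.a.0 + 0\{b}\{a}) ⊢ —b→ v2
  v2 = a.a.0 + 0\{b}\{a} ⊢ —a→ v3
  v3 = a.0 ⊢ —a→ v4
  v4 = 0 ⊢ deadlocked
Coarsest stable partition (strong bisimilarity classes):
  B0 = {u0}
  B1 = {u1}
  B2 = {u2, v3}
  B3 = {u3, v4}
  B4 = {v0}
  B5 = {v1}
  B6 = {v2}
u0 ∈ B0, v0 ∈ B4 → different blocks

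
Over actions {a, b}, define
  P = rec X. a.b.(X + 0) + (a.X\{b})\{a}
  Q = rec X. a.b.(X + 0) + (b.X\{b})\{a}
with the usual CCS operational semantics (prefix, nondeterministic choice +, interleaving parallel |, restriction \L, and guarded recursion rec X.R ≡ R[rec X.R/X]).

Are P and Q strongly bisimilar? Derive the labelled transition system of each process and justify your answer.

NO

LTS(P): 3 reachable states
  m0 = rec X. a.b.(X + 0) + (a.X\{b})\{a} :: ··a··> m1
  m1 = b.((rec X. a.b.(X + 0) + (a.X\{b})\{a}) + 0) :: ··b··> m2
  m2 = (rec X. a.b.(X + 0) + (a.X\{b})\{a}) + 0 :: ··a··> m1
LTS(Q): 4 reachable states
  n0 = rec X. a.b.(X + 0) + (b.X\{b})\{a} :: ··a··> n1, ··b··> n2
  n1 = b.((rec X. a.b.(X + 0) + (b.X\{b})\{a}) + 0) :: ··b··> n3
  n2 = (rec X. a.b.(X + 0) + (b.X\{b})\{a})\{b}\{a} :: (no moves)
  n3 = (rec X. a.b.(X + 0) + (b.X\{b})\{a}) + 0 :: ··a··> n1, ··b··> n2
Coarsest stable partition (strong bisimilarity classes):
  B0 = {m0, m2}
  B1 = {m1}
  B2 = {n0, n3}
  B3 = {n2}
  B4 = {n1}
m0 ∈ B0, n0 ∈ B2 → different blocks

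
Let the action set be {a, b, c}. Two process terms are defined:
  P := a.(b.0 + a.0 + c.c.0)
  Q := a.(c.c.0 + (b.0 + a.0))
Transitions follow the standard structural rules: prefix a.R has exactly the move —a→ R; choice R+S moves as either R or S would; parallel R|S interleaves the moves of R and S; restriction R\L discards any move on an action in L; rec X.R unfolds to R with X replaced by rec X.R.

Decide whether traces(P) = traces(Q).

Reachable graph of P (4 states):
  u0 = a.(b.0 + a.0 + c.c.0) ⊢ =a=> u1
  u1 = b.0 + a.0 + c.c.0 ⊢ =a=> u2, =b=> u2, =c=> u3
  u2 = 0 ⊢ (no moves)
  u3 = c.0 ⊢ =c=> u2
Reachable graph of Q (4 states):
  v0 = a.(c.c.0 + (b.0 + a.0)) ⊢ =a=> v1
  v1 = c.c.0 + (b.0 + a.0) ⊢ =a=> v2, =b=> v2, =c=> v3
  v2 = 0 ⊢ (no moves)
  v3 = c.0 ⊢ =c=> v2
Partition-refinement fixed point:
  B0 = {u0, v0}
  B1 = {u1, v1}
  B2 = {u2, v2}
  B3 = {u3, v3}
u0 ∈ B0, v0 ∈ B0 → same block
Bisimilar ⇒ trace-equivalent.

traces(P) = traces(Q)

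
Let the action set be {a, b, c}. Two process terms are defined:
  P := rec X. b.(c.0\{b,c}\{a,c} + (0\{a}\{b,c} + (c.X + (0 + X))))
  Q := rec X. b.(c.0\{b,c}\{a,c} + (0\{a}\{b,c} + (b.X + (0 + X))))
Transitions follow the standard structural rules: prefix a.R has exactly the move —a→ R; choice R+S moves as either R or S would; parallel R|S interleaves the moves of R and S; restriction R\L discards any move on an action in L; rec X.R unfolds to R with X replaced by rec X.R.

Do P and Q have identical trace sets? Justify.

NO — witness ⟨bcb⟩

Reachable graph of P (3 states):
  p0 = rec X. b.(c.0\{b,c}\{a,c} + (0\{a}\{b,c} + (c.X + (0 + X)))) | ··b··> p1
  p1 = c.0\{b,c}\{a,c} + (0\{a}\{b,c} + (c.(rec X. b.(c.0\{b,c}\{a,c} + (0\{a}\{b,c} + (c.X + (0 + X))))) + (0 + (rec X. b.(c.0\{b,c}\{a,c} + (0\{a}\{b,c} + (c.X + (0 + X)))))))) | ··b··> p1, ··c··> p0, ··c··> p2
  p2 = 0\{b,c}\{a,c} | ·
Reachable graph of Q (3 states):
  q0 = rec X. b.(c.0\{b,c}\{a,c} + (0\{a}\{b,c} + (b.X + (0 + X)))) | ··b··> q1
  q1 = c.0\{b,c}\{a,c} + (0\{a}\{b,c} + (b.(rec X. b.(c.0\{b,c}\{a,c} + (0\{a}\{b,c} + (b.X + (0 + X))))) + (0 + (rec X. b.(c.0\{b,c}\{a,c} + (0\{a}\{b,c} + (b.X + (0 + X)))))))) | ··b··> q0, ··b··> q1, ··c··> q2
  q2 = 0\{b,c}\{a,c} | ·
Executing bcb from P (initial set {p0}):
  after b @ step 1: {p1}
  after c @ step 2: {p0, p2}
  after b @ step 3: {p1}
  P completes σ.
Executing bcb from Q (initial set {q0}):
  after b @ step 1: {q1}
  after c @ step 2: {q2}
  after b @ step 3: ∅ (Q stuck)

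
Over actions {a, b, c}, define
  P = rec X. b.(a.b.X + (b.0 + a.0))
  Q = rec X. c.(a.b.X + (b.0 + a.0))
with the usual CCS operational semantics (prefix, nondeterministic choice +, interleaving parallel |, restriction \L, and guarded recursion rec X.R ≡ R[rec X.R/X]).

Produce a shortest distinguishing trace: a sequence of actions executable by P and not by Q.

b

Reachable graph of P (4 states):
  s0 = rec X. b.(a.b.X + (b.0 + a.0)) | ··b··> s1
  s1 = a.b.(rec X. b.(a.b.X + (b.0 + a.0))) + (b.0 + a.0) | ··a··> s2, ··a··> s3, ··b··> s2
  s2 = 0 | stopped
  s3 = b.(rec X. b.(a.b.X + (b.0 + a.0))) | ··b··> s0
Reachable graph of Q (4 states):
  t0 = rec X. c.(a.b.X + (b.0 + a.0)) | ··c··> t1
  t1 = a.b.(rec X. c.(a.b.X + (b.0 + a.0))) + (b.0 + a.0) | ··a··> t2, ··a··> t3, ··b··> t2
  t2 = 0 | stopped
  t3 = b.(rec X. c.(a.b.X + (b.0 + a.0))) | ··b··> t0
Executing b from P (initial set {s0}):
  step 1 (b): {s1}
  ✓ P
Executing b from Q (initial set {t0}):
  step 1 (b): ∅ (Q stuck)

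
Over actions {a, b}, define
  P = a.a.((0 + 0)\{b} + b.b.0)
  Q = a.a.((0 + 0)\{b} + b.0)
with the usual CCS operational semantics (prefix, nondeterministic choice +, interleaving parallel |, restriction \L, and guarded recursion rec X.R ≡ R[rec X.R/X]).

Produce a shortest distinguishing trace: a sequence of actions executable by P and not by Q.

P's transition system — 5 states:
  u0 = a.a.((0 + 0)\{b} + b.b.0) | ··a··> u1
  u1 = a.((0 + 0)\{b} + b.b.0) | ··a··> u2
  u2 = (0 + 0)\{b} + b.b.0 | ··b··> u3
  u3 = b.0 | ··b··> u4
  u4 = 0 | (no moves)
Q's transition system — 4 states:
  v0 = a.a.((0 + 0)\{b} + b.0) | ··a··> v1
  v1 = a.((0 + 0)\{b} + b.0) | ··a··> v2
  v2 = (0 + 0)\{b} + b.0 | ··b··> v3
  v3 = 0 | (no moves)
Executing aabb from P (initial set {u0}):
  after a @ step 1: {u1}
  after a @ step 2: {u2}
  after b @ step 3: {u3}
  after b @ step 4: {u4}
  — P admits the full trace.
Executing aabb from Q (initial set {v0}):
  after a @ step 1: {v1}
  after a @ step 2: {v2}
  after b @ step 3: {v3}
  after b @ step 4: no successor for Q

aabb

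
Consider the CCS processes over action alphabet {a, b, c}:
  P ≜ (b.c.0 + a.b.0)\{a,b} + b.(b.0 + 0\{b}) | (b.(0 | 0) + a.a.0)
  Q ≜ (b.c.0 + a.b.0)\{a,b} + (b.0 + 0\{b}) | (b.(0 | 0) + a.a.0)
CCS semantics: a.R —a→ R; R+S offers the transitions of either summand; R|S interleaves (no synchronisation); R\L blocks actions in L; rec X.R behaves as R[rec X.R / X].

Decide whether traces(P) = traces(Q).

P's transition system — 12 states:
  u0 = (b.c.0 + a.b.0)\{a,b} + b.(b.0 + 0\{b}) | (b.(0 | 0) + a.a.0) → —a→ u1, —b→ u2, —b→ u3
  u1 = b.(b.0 + 0\{b}) | a.0 → —a→ u4, —b→ u5
  u2 = (b.0 + 0\{b}) | (b.(0 | 0) + a.a.0) → —a→ u5, —b→ u6, —b→ u7
  u3 = b.(b.0 + 0\{b}) | (0 | 0) → —b→ u6
  u4 = b.(b.0 + 0\{b}) | 0 → —b→ u8
  u5 = (b.0 + 0\{b}) | a.0 → —a→ u8, —b→ u9
  u6 = (b.0 + 0\{b}) | (0 | 0) → —b→ u10
  u7 = 0 | (b.(0 | 0) + a.a.0) → —a→ u9, —b→ u10
  u8 = (b.0 + 0\{b}) | 0 → —b→ u11
  u9 = 0 | a.0 → —a→ u11
  u10 = 0 | (0 | 0) → (no moves)
  u11 = 0 | 0 → (no moves)
Q's transition system — 8 states:
  v0 = (b.c.0 + a.b.0)\{a,b} + (b.0 + 0\{b}) | (b.(0 | 0) + a.a.0) → —a→ v1, —b→ v2, —b→ v3
  v1 = (b.0 + 0\{b}) | a.0 → —a→ v4, —b→ v5
  v2 = (b.0 + 0\{b}) | (0 | 0) → —b→ v6
  v3 = 0 | (b.(0 | 0) + a.a.0) → —a→ v5, —b→ v6
  v4 = (b.0 + 0\{b}) | 0 → —b→ v7
  v5 = 0 | a.0 → —a→ v7
  v6 = 0 | (0 | 0) → (no moves)
  v7 = 0 | 0 → (no moves)
Trace ⟨abb⟩ through P, begin at {u0}:
  [1] a ⇒ {u1}
  [2] b ⇒ {u5}
  [3] b ⇒ {u9}
  — P admits the full trace.
Trace ⟨abb⟩ through Q, begin at {v0}:
  [1] a ⇒ {v1}
  [2] b ⇒ {v5}
  [3] b ⇒ ∅ (Q stuck)

NO — witness ⟨abb⟩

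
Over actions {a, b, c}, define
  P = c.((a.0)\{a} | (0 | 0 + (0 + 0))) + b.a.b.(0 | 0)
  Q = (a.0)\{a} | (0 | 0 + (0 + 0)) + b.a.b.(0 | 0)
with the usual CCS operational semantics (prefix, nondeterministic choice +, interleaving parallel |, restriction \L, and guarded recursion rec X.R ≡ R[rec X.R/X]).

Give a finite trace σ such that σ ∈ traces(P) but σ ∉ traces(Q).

c

Reachable graph of P (5 states):
  p0 = c.((a.0)\{a} | (0 | 0 + (0 + 0))) + b.a.b.(0 | 0) | -b-> p1, -c-> p2
  p1 = a.b.(0 | 0) | -a-> p3
  p2 = (a.0)\{a} | (0 | 0 + (0 + 0)) | ∅
  p3 = b.(0 | 0) | -b-> p4
  p4 = 0 | 0 | ∅
Reachable graph of Q (4 states):
  q0 = (a.0)\{a} | (0 | 0 + (0 + 0)) + b.a.b.(0 | 0) | -b-> q1
  q1 = a.b.(0 | 0) | -a-> q2
  q2 = b.(0 | 0) | -b-> q3
  q3 = 0 | 0 | ∅
Trace ⟨c⟩ through P, begin at {p0}:
  step 1 (c): {p2}
  — P admits the full trace.
Trace ⟨c⟩ through Q, begin at {q0}:
  step 1 (c): ∅ (Q stuck)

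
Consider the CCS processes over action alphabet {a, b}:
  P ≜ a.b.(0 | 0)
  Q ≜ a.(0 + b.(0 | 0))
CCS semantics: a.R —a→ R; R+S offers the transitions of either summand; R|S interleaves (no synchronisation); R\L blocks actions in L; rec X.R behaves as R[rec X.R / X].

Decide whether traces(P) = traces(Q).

LTS(P): 3 reachable states
  u0 = a.b.(0 | 0) | --a--▸ u1
  u1 = b.(0 | 0) | --b--▸ u2
  u2 = 0 | 0 | ∅
LTS(Q): 3 reachable states
  v0 = a.(0 + b.(0 | 0)) | --a--▸ v1
  v1 = 0 + b.(0 | 0) | --b--▸ v2
  v2 = 0 | 0 | ∅
Partition-refinement fixed point:
  B0 = {u0, v0}
  B1 = {u1, v1}
  B2 = {u2, v2}
u0 ∈ B0, v0 ∈ B0 → same block
Bisimilar ⇒ trace-equivalent.

traces(P) = traces(Q)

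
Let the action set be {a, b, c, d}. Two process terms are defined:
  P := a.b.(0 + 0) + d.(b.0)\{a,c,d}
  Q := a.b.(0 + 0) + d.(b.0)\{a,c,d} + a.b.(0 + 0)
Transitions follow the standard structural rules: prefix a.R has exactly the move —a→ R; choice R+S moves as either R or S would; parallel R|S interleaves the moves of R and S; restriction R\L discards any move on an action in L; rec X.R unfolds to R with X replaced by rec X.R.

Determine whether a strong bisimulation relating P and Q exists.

YES

LTS(P): 5 reachable states
  u0 = a.b.(0 + 0) + d.(b.0)\{a,c,d} :: =a=> u1, =d=> u2
  u1 = b.(0 + 0) :: =b=> u3
  u2 = (b.0)\{a,c,d} :: =b=> u4
  u3 = 0 + 0 :: (no moves)
  u4 = 0\{a,c,d} :: (no moves)
LTS(Q): 5 reachable states
  v0 = a.b.(0 + 0) + d.(b.0)\{a,c,d} + a.b.(0 + 0) :: =a=> v1, =d=> v2
  v1 = b.(0 + 0) :: =b=> v3
  v2 = (b.0)\{a,c,d} :: =b=> v4
  v3 = 0 + 0 :: (no moves)
  v4 = 0\{a,c,d} :: (no moves)
Coarsest stable partition (strong bisimilarity classes):
  B0 = {u0, v0}
  B1 = {u1, u2, v1, v2}
  B2 = {u3, u4, v3, v4}
u0 ∈ B0, v0 ∈ B0 → same block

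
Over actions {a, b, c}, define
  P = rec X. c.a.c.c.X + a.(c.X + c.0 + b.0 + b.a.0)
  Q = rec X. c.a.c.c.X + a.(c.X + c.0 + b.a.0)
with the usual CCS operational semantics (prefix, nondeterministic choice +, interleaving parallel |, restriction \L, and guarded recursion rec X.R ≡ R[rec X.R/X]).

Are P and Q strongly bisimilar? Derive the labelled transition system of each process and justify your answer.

NO

Reachable graph of P (7 states):
  p0 = rec X. c.a.c.c.X + a.(c.X + c.0 + b.0 + b.a.0) :: --a--▸ p1, --c--▸ p2
  p1 = c.(rec X. c.a.c.c.X + a.(c.X + c.0 + b.0 + b.a.0)) + c.0 + b.0 + b.a.0 :: --b--▸ p3, --b--▸ p4, --c--▸ p0, --c--▸ p3
  p2 = a.c.c.(rec X. c.a.c.c.X + a.(c.X + c.0 + b.0 + b.a.0)) :: --a--▸ p5
  p3 = 0 :: deadlocked
  p4 = a.0 :: --a--▸ p3
  p5 = c.c.(rec X. c.a.c.c.X + a.(c.X + c.0 + b.0 + b.a.0)) :: --c--▸ p6
  p6 = c.(rec X. c.a.c.c.X + a.(c.X + c.0 + b.0 + b.a.0)) :: --c--▸ p0
Reachable graph of Q (7 states):
  q0 = rec X. c.a.c.c.X + a.(c.X + c.0 + b.a.0) :: --a--▸ q1, --c--▸ q2
  q1 = c.(rec X. c.a.c.c.X + a.(c.X + c.0 + b.a.0)) + c.0 + b.a.0 :: --b--▸ q3, --c--▸ q0, --c--▸ q4
  q2 = a.c.c.(rec X. c.a.c.c.X + a.(c.X + c.0 + b.a.0)) :: --a--▸ q5
  q3 = a.0 :: --a--▸ q4
  q4 = 0 :: deadlocked
  q5 = c.c.(rec X. c.a.c.c.X + a.(c.X + c.0 + b.a.0)) :: --c--▸ q6
  q6 = c.(rec X. c.a.c.c.X + a.(c.X + c.0 + b.a.0)) :: --c--▸ q0
Partition-refinement fixed point:
  B0 = {p0}
  B1 = {p2}
  B2 = {p5}
  B3 = {p6}
  B4 = {p1}
  B5 = {p4, q3}
  B6 = {p3, q4}
  B7 = {q0}
  B8 = {q2}
  B9 = {q5}
  B10 = {q6}
  B11 = {q1}
p0 ∈ B0, q0 ∈ B7 → different blocks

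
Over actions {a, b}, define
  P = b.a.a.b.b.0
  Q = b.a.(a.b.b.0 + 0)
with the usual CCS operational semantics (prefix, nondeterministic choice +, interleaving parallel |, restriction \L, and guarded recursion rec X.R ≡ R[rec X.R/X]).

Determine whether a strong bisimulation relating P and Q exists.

bisimilar

Reachable graph of P (6 states):
  p0 = b.a.a.b.b.0 ⊢ --b--▸ p1
  p1 = a.a.b.b.0 ⊢ --a--▸ p2
  p2 = a.b.b.0 ⊢ --a--▸ p3
  p3 = b.b.0 ⊢ --b--▸ p4
  p4 = b.0 ⊢ --b--▸ p5
  p5 = 0 ⊢ stopped
Reachable graph of Q (6 states):
  q0 = b.a.(a.b.b.0 + 0) ⊢ --b--▸ q1
  q1 = a.(a.b.b.0 + 0) ⊢ --a--▸ q2
  q2 = a.b.b.0 + 0 ⊢ --a--▸ q3
  q3 = b.b.0 ⊢ --b--▸ q4
  q4 = b.0 ⊢ --b--▸ q5
  q5 = 0 ⊢ stopped
Coarsest stable partition (strong bisimilarity classes):
  B0 = {p0, q0}
  B1 = {p1, q1}
  B2 = {p2, q2}
  B3 = {p3, q3}
  B4 = {p4, q4}
  B5 = {p5, q5}
p0 ∈ B0, q0 ∈ B0 → same block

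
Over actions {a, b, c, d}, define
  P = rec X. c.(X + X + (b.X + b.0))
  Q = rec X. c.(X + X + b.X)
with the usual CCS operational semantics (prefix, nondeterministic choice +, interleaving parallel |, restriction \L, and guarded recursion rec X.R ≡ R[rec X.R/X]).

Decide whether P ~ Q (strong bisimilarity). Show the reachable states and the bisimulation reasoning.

P's transition system — 3 states:
  u0 = rec X. c.(X + X + (b.X + b.0)) :: —c→ u1
  u1 = (rec X. c.(X + X + (b.X + b.0))) + (rec X. c.(X + X + (b.X + b.0))) + (b.(rec X. c.(X + X + (b.X + b.0))) + b.0) :: —b→ u0, —b→ u2, —c→ u1
  u2 = 0 :: ·
Q's transition system — 2 states:
  v0 = rec X. c.(X + X + b.X) :: —c→ v1
  v1 = (rec X. c.(X + X + b.X)) + (rec X. c.(X + X + b.X)) + b.(rec X. c.(X + X + b.X)) :: —b→ v0, —c→ v1
Partition-refinement fixed point:
  B0 = {u0}
  B1 = {u1}
  B2 = {u2}
  B3 = {v0}
  B4 = {v1}
u0 ∈ B0, v0 ∈ B3 → different blocks

NO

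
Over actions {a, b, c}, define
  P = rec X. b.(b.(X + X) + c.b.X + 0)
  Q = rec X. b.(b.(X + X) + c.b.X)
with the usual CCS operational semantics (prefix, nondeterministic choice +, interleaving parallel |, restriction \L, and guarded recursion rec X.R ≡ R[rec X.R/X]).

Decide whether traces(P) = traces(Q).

Reachable graph of P (4 states):
  u0 = rec X. b.(b.(X + X) + c.b.X + 0) :: —b→ u1
  u1 = b.((rec X. b.(b.(X + X) + c.b.X + 0)) + (rec X. b.(b.(X + X) + c.b.X + 0))) + c.b.(rec X. b.(b.(X + X) + c.b.X + 0)) + 0 :: —b→ u2, —c→ u3
  u2 = (rec X. b.(b.(X + X) + c.b.X + 0)) + (rec X. b.(b.(X + X) + c.b.X + 0)) :: —b→ u1
  u3 = b.(rec X. b.(b.(X + X) + c.b.X + 0)) :: —b→ u0
Reachable graph of Q (4 states):
  v0 = rec X. b.(b.(X + X) + c.b.X) :: —b→ v1
  v1 = b.((rec X. b.(b.(X + X) + c.b.X)) + (rec X. b.(b.(X + X) + c.b.X))) + c.b.(rec X. b.(b.(X + X) + c.b.X)) :: —b→ v2, —c→ v3
  v2 = (rec X. b.(b.(X + X) + c.b.X)) + (rec X. b.(b.(X + X) + c.b.X)) :: —b→ v1
  v3 = b.(rec X. b.(b.(X + X) + c.b.X)) :: —b→ v0
Coarsest stable partition (strong bisimilarity classes):
  B0 = {u0, u2, v0, v2}
  B1 = {u1, v1}
  B2 = {u3, v3}
u0 ∈ B0, v0 ∈ B0 → same block
Bisimilar ⇒ trace-equivalent.

trace-equivalent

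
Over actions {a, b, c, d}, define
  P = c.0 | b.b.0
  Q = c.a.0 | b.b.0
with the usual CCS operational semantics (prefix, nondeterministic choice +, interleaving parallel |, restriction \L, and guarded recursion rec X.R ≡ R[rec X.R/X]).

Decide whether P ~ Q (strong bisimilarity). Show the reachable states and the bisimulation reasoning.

NO

Reachable graph of P (6 states):
  p0 = c.0 | b.b.0 has moves ··b··> p1, ··c··> p2
  p1 = c.0 | b.0 has moves ··b··> p3, ··c··> p4
  p2 = 0 | b.b.0 has moves ··b··> p4
  p3 = c.0 | 0 has moves ··c··> p5
  p4 = 0 | b.0 has moves ··b··> p5
  p5 = 0 | 0 has moves stopped
Reachable graph of Q (9 states):
  q0 = c.a.0 | b.b.0 has moves ··b··> q1, ··c··> q2
  q1 = c.a.0 | b.0 has moves ··b··> q3, ··c··> q4
  q2 = a.0 | b.b.0 has moves ··a··> q5, ··b··> q4
  q3 = c.a.0 | 0 has moves ··c··> q6
  q4 = a.0 | b.0 has moves ··a··> q7, ··b··> q6
  q5 = 0 | b.b.0 has moves ··b··> q7
  q6 = a.0 | 0 has moves ··a··> q8
  q7 = 0 | b.0 has moves ··b··> q8
  q8 = 0 | 0 has moves stopped
Partition-refinement fixed point:
  B0 = {p0}
  B1 = {p2, q5}
  B2 = {p4, q7}
  B3 = {p5, q8}
  B4 = {p1}
  B5 = {p3}
  B6 = {q0}
  B7 = {q2}
  B8 = {q4}
  B9 = {q6}
  B10 = {q1}
  B11 = {q3}
p0 ∈ B0, q0 ∈ B6 → different blocks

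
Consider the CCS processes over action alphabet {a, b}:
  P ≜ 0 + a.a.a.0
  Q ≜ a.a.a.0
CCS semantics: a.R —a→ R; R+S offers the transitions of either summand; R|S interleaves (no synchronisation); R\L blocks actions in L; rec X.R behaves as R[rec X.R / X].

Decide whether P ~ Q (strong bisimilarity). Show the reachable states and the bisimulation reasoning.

Reachable graph of P (4 states):
  m0 = 0 + a.a.a.0 :: =a=> m1
  m1 = a.a.0 :: =a=> m2
  m2 = a.0 :: =a=> m3
  m3 = 0 :: ·
Reachable graph of Q (4 states):
  n0 = a.a.a.0 :: =a=> n1
  n1 = a.a.0 :: =a=> n2
  n2 = a.0 :: =a=> n3
  n3 = 0 :: ·
Bisimilarity quotient blocks:
  B0 = {m0, n0}
  B1 = {m1, n1}
  B2 = {m2, n2}
  B3 = {m3, n3}
m0 ∈ B0, n0 ∈ B0 → same block

YES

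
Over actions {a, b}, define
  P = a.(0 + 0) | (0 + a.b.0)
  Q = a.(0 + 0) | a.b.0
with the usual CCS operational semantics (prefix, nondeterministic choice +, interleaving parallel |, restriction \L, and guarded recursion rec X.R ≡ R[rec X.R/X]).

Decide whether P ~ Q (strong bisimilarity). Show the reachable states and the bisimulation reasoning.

LTS(P): 6 reachable states
  u0 = a.(0 + 0) | (0 + a.b.0) → ··a··> u1, ··a··> u2
  u1 = (0 + 0) | (0 + a.b.0) → ··a··> u3
  u2 = a.(0 + 0) | b.0 → ··a··> u3, ··b··> u4
  u3 = (0 + 0) | b.0 → ··b··> u5
  u4 = a.(0 + 0) | 0 → ··a··> u5
  u5 = (0 + 0) | 0 → (no moves)
LTS(Q): 6 reachable states
  v0 = a.(0 + 0) | a.b.0 → ··a··> v1, ··a··> v2
  v1 = (0 + 0) | a.b.0 → ··a··> v3
  v2 = a.(0 + 0) | b.0 → ··a··> v3, ··b··> v4
  v3 = (0 + 0) | b.0 → ··b··> v5
  v4 = a.(0 + 0) | 0 → ··a··> v5
  v5 = (0 + 0) | 0 → (no moves)
Partition-refinement fixed point:
  B0 = {u0, v0}
  B1 = {u2, v2}
  B2 = {u3, v3}
  B3 = {u5, v5}
  B4 = {u4, v4}
  B5 = {u1, v1}
u0 ∈ B0, v0 ∈ B0 → same block

bisimilar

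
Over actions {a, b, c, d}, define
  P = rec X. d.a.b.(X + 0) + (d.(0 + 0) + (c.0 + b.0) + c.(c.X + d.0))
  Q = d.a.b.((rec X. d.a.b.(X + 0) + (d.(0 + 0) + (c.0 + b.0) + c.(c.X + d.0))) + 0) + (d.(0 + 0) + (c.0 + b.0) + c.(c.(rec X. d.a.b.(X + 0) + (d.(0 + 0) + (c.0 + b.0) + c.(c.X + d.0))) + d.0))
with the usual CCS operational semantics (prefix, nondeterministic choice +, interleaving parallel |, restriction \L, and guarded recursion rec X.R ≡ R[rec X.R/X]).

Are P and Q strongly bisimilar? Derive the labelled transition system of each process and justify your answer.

P ~ Q

Reachable graph of P (7 states):
  s0 = rec X. d.a.b.(X + 0) + (d.(0 + 0) + (c.0 + b.0) + c.(c.X + d.0)) ⊢ =b=> s1, =c=> s1, =c=> s2, =d=> s3, =d=> s4
  s1 = 0 ⊢ (no moves)
  s2 = c.(rec X. d.a.b.(X + 0) + (d.(0 + 0) + (c.0 + b.0) + c.(c.X + d.0))) + d.0 ⊢ =c=> s0, =d=> s1
  s3 = 0 + 0 ⊢ (no moves)
  s4 = a.b.((rec X. d.a.b.(X + 0) + (d.(0 + 0) + (c.0 + b.0) + c.(c.X + d.0))) + 0) ⊢ =a=> s5
  s5 = b.((rec X. d.a.b.(X + 0) + (d.(0 + 0) + (c.0 + b.0) + c.(c.X + d.0))) + 0) ⊢ =b=> s6
  s6 = (rec X. d.a.b.(X + 0) + (d.(0 + 0) + (c.0 + b.0) + c.(c.X + d.0))) + 0 ⊢ =b=> s1, =c=> s1, =c=> s2, =d=> s3, =d=> s4
Reachable graph of Q (8 states):
  t0 = d.a.b.((rec X. d.a.b.(X + 0) + (d.(0 + 0) + (c.0 + b.0) + c.(c.X + d.0))) + 0) + (d.(0 + 0) + (c.0 + b.0) + c.(c.(rec X. d.a.b.(X + 0) + (d.(0 + 0) + (c.0 + b.0) + c.(c.X + d.0))) + d.0)) ⊢ =b=> t1, =c=> t1, =c=> t2, =d=> t3, =d=> t4
  t1 = 0 ⊢ (no moves)
  t2 = c.(rec X. d.a.b.(X + 0) + (d.(0 + 0) + (c.0 + b.0) + c.(c.X + d.0))) + d.0 ⊢ =c=> t5, =d=> t1
  t3 = 0 + 0 ⊢ (no moves)
  t4 = a.b.((rec X. d.a.b.(X + 0) + (d.(0 + 0) + (c.0 + b.0) + c.(c.X + d.0))) + 0) ⊢ =a=> t6
  t5 = rec X. d.a.b.(X + 0) + (d.(0 + 0) + (c.0 + b.0) + c.(c.X + d.0)) ⊢ =b=> t1, =c=> t1, =c=> t2, =d=> t3, =d=> t4
  t6 = b.((rec X. d.a.b.(X + 0) + (d.(0 + 0) + (c.0 + b.0) + c.(c.X + d.0))) + 0) ⊢ =b=> t7
  t7 = (rec X. d.a.b.(X + 0) + (d.(0 + 0) + (c.0 + b.0) + c.(c.X + d.0))) + 0 ⊢ =b=> t1, =c=> t1, =c=> t2, =d=> t3, =d=> t4
Bisimilarity quotient blocks:
  B0 = {s0, s6, t0, t5, t7}
  B1 = {s1, s3, t1, t3}
  B2 = {s4, t4}
  B3 = {s5, t6}
  B4 = {s2, t2}
s0 ∈ B0, t0 ∈ B0 → same block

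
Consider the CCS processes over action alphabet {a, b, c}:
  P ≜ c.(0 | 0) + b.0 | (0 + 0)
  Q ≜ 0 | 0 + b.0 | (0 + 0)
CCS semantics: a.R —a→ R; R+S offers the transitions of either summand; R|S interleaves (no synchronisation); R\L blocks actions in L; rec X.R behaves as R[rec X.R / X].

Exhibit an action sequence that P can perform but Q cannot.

Reachable graph of P (3 states):
  m0 = c.(0 | 0) + b.0 | (0 + 0) has moves --b--▸ m1, --c--▸ m2
  m1 = 0 | (0 + 0) has moves deadlocked
  m2 = 0 | 0 has moves deadlocked
Reachable graph of Q (2 states):
  n0 = 0 | 0 + b.0 | (0 + 0) has moves --b--▸ n1
  n1 = 0 | (0 + 0) has moves deadlocked
Run σ = ⟨c⟩ on P: start {m0}
  after c @ step 1: {m2}
  — P admits the full trace.
Run σ = ⟨c⟩ on Q: start {n0}
  after c @ step 1: no successor for Q

c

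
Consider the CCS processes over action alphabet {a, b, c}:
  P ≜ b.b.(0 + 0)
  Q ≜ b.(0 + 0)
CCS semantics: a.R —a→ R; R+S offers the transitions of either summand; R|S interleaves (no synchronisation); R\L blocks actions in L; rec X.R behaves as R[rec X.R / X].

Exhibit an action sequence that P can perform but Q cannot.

bb

P's transition system — 3 states:
  p0 = b.b.(0 + 0) | —b→ p1
  p1 = b.(0 + 0) | —b→ p2
  p2 = 0 + 0 | ·
Q's transition system — 2 states:
  q0 = b.(0 + 0) | —b→ q1
  q1 = 0 + 0 | ·
Run σ = ⟨bb⟩ on P: start {p0}
  after b @ step 1: {p1}
  after b @ step 2: {p2}
  P completes σ.
Run σ = ⟨bb⟩ on Q: start {q0}
  after b @ step 1: {q1}
  after b @ step 2: ∅ (Q stuck)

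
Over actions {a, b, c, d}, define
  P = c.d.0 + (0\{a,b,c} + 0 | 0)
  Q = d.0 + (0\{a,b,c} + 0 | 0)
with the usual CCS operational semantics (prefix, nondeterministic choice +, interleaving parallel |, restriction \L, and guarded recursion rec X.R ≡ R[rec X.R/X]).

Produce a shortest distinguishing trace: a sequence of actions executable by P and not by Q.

Reachable graph of P (3 states):
  m0 = c.d.0 + (0\{a,b,c} + 0 | 0) → =c=> m1
  m1 = d.0 → =d=> m2
  m2 = 0 → ∅
Reachable graph of Q (2 states):
  n0 = d.0 + (0\{a,b,c} + 0 | 0) → =d=> n1
  n1 = 0 → ∅
Trace ⟨c⟩ through P, begin at {m0}:
  [1] c ⇒ {m1}
  ✓ P
Trace ⟨c⟩ through Q, begin at {n0}:
  [1] c ⇒ no successor for Q

c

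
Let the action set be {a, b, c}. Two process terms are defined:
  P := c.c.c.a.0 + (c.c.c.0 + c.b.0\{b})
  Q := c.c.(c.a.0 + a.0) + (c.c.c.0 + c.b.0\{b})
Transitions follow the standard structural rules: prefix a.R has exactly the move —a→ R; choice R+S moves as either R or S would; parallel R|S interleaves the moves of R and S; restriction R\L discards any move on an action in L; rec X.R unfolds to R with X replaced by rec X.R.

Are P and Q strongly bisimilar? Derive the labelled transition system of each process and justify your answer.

P's transition system — 9 states:
  p0 = c.c.c.a.0 + (c.c.c.0 + c.b.0\{b}) has moves --c--▸ p1, --c--▸ p2, --c--▸ p3
  p1 = b.0\{b} has moves --b--▸ p4
  p2 = c.c.0 has moves --c--▸ p5
  p3 = c.c.a.0 has moves --c--▸ p6
  p4 = 0\{b} has moves ∅
  p5 = c.0 has moves --c--▸ p7
  p6 = c.a.0 has moves --c--▸ p8
  p7 = 0 has moves ∅
  p8 = a.0 has moves --a--▸ p7
Q's transition system — 9 states:
  q0 = c.c.(c.a.0 + a.0) + (c.c.c.0 + c.b.0\{b}) has moves --c--▸ q1, --c--▸ q2, --c--▸ q3
  q1 = b.0\{b} has moves --b--▸ q4
  q2 = c.(c.a.0 + a.0) has moves --c--▸ q5
  q3 = c.c.0 has moves --c--▸ q6
  q4 = 0\{b} has moves ∅
  q5 = c.a.0 + a.0 has moves --a--▸ q7, --c--▸ q8
  q6 = c.0 has moves --c--▸ q7
  q7 = 0 has moves ∅
  q8 = a.0 has moves --a--▸ q7
Partition-refinement fixed point:
  B0 = {p0}
  B1 = {p3}
  B2 = {p6}
  B3 = {p8, q8}
  B4 = {p4, p7, q4, q7}
  B5 = {p2, q3}
  B6 = {p5, q6}
  B7 = {p1, q1}
  B8 = {q0}
  B9 = {q2}
  B10 = {q5}
p0 ∈ B0, q0 ∈ B8 → different blocks

not bisimilar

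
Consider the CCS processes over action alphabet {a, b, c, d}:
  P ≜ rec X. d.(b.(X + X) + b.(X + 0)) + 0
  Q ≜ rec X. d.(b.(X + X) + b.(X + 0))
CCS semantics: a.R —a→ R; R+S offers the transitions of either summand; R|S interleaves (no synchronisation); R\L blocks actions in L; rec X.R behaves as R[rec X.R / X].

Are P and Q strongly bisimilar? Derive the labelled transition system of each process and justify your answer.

Reachable graph of P (4 states):
  s0 = rec X. d.(b.(X + X) + b.(X + 0)) + 0 ⊢ =d=> s1
  s1 = b.((rec X. d.(b.(X + X) + b.(X + 0)) + 0) + (rec X. d.(b.(X + X) + b.(X + 0)) + 0)) + b.((rec X. d.(b.(X + X) + b.(X + 0)) + 0) + 0) ⊢ =b=> s2, =b=> s3
  s2 = (rec X. d.(b.(X + X) + b.(X + 0)) + 0) + (rec X. d.(b.(X + X) + b.(X + 0)) + 0) ⊢ =d=> s1
  s3 = (rec X. d.(b.(X + X) + b.(X + 0)) + 0) + 0 ⊢ =d=> s1
Reachable graph of Q (4 states):
  t0 = rec X. d.(b.(X + X) + b.(X + 0)) ⊢ =d=> t1
  t1 = b.((rec X. d.(b.(X + X) + b.(X + 0))) + (rec X. d.(b.(X + X) + b.(X + 0)))) + b.((rec X. d.(b.(X + X) + b.(X + 0))) + 0) ⊢ =b=> t2, =b=> t3
  t2 = (rec X. d.(b.(X + X) + b.(X + 0))) + (rec X. d.(b.(X + X) + b.(X + 0))) ⊢ =d=> t1
  t3 = (rec X. d.(b.(X + X) + b.(X + 0))) + 0 ⊢ =d=> t1
Coarsest stable partition (strong bisimilarity classes):
  B0 = {s0, s2, s3, t0, t2, t3}
  B1 = {s1, t1}
s0 ∈ B0, t0 ∈ B0 → same block

P ~ Q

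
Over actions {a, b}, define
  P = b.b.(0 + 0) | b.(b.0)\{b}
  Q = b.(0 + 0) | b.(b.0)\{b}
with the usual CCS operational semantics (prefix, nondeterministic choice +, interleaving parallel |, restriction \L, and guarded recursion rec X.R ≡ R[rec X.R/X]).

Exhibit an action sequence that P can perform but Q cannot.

bbb

Reachable graph of P (6 states):
  m0 = b.b.(0 + 0) | b.(b.0)\{b} :: =b=> m1, =b=> m2
  m1 = b.(0 + 0) | b.(b.0)\{b} :: =b=> m3, =b=> m4
  m2 = b.b.(0 + 0) | (b.0)\{b} :: =b=> m4
  m3 = (0 + 0) | b.(b.0)\{b} :: =b=> m5
  m4 = b.(0 + 0) | (b.0)\{b} :: =b=> m5
  m5 = (0 + 0) | (b.0)\{b} :: deadlocked
Reachable graph of Q (4 states):
  n0 = b.(0 + 0) | b.(b.0)\{b} :: =b=> n1, =b=> n2
  n1 = (0 + 0) | b.(b.0)\{b} :: =b=> n3
  n2 = b.(0 + 0) | (b.0)\{b} :: =b=> n3
  n3 = (0 + 0) | (b.0)\{b} :: deadlocked
Trace ⟨bbb⟩ through P, begin at {m0}:
  step 1 (b): {m1, m2}
  step 2 (b): {m3, m4}
  step 3 (b): {m5}
  — P admits the full trace.
Trace ⟨bbb⟩ through Q, begin at {n0}:
  step 1 (b): {n1, n2}
  step 2 (b): {n3}
  step 3 (b): ∅ (Q stuck)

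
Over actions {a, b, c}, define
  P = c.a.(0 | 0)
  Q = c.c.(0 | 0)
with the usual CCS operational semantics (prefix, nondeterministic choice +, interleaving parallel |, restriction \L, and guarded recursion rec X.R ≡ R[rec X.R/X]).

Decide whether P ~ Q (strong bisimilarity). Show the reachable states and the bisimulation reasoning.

LTS(P): 3 reachable states
  u0 = c.a.(0 | 0) → -c-> u1
  u1 = a.(0 | 0) → -a-> u2
  u2 = 0 | 0 → ∅
LTS(Q): 3 reachable states
  v0 = c.c.(0 | 0) → -c-> v1
  v1 = c.(0 | 0) → -c-> v2
  v2 = 0 | 0 → ∅
Bisimilarity quotient blocks:
  B0 = {u0}
  B1 = {u1}
  B2 = {u2, v2}
  B3 = {v0}
  B4 = {v1}
u0 ∈ B0, v0 ∈ B3 → different blocks

P ≁ Q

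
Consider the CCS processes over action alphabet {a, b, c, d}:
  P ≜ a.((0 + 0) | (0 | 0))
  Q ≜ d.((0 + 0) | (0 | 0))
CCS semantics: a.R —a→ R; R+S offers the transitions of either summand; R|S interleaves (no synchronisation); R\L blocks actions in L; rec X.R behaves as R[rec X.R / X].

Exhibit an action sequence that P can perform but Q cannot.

LTS(P): 2 reachable states
  s0 = a.((0 + 0) | (0 | 0)) | --a--▸ s1
  s1 = (0 + 0) | (0 | 0) | deadlocked
LTS(Q): 2 reachable states
  t0 = d.((0 + 0) | (0 | 0)) | --d--▸ t1
  t1 = (0 + 0) | (0 | 0) | deadlocked
Executing a from P (initial set {s0}):
  step 1 (a): {s1}
  P completes σ.
Executing a from Q (initial set {t0}):
  step 1 (a): no successor for Q

a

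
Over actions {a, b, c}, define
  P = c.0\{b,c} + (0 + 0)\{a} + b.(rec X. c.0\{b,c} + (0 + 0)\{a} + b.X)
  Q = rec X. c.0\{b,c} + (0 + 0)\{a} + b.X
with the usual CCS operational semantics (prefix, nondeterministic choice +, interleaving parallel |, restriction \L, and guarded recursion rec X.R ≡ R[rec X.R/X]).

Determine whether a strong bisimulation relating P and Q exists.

Reachable graph of P (3 states):
  u0 = c.0\{b,c} + (0 + 0)\{a} + b.(rec X. c.0\{b,c} + (0 + 0)\{a} + b.X) :: -b-> u1, -c-> u2
  u1 = rec X. c.0\{b,c} + (0 + 0)\{a} + b.X :: -b-> u1, -c-> u2
  u2 = 0\{b,c} :: ·
Reachable graph of Q (2 states):
  v0 = rec X. c.0\{b,c} + (0 + 0)\{a} + b.X :: -b-> v0, -c-> v1
  v1 = 0\{b,c} :: ·
Bisimilarity quotient blocks:
  B0 = {u0, u1, v0}
  B1 = {u2, v1}
u0 ∈ B0, v0 ∈ B0 → same block

P ~ Q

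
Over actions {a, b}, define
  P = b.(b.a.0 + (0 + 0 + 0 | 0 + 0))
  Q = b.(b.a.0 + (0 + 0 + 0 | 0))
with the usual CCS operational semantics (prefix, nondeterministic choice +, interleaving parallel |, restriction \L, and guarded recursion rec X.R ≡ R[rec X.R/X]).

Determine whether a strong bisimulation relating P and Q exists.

P's transition system — 4 states:
  s0 = b.(b.a.0 + (0 + 0 + 0 | 0 + 0)) ⊢ -b-> s1
  s1 = b.a.0 + (0 + 0 + 0 | 0 + 0) ⊢ -b-> s2
  s2 = a.0 ⊢ -a-> s3
  s3 = 0 ⊢ ∅
Q's transition system — 4 states:
  t0 = b.(b.a.0 + (0 + 0 + 0 | 0)) ⊢ -b-> t1
  t1 = b.a.0 + (0 + 0 + 0 | 0) ⊢ -b-> t2
  t2 = a.0 ⊢ -a-> t3
  t3 = 0 ⊢ ∅
Partition-refinement fixed point:
  B0 = {s0, t0}
  B1 = {s1, t1}
  B2 = {s2, t2}
  B3 = {s3, t3}
s0 ∈ B0, t0 ∈ B0 → same block

bisimilar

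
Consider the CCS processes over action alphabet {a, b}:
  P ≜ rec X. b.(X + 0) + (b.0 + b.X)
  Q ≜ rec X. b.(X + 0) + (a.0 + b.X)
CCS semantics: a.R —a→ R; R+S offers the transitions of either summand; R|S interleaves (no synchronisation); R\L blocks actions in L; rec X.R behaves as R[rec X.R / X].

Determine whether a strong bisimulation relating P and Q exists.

P ≁ Q

Reachable graph of P (3 states):
  p0 = rec X. b.(X + 0) + (b.0 + b.X) → ··b··> p0, ··b··> p1, ··b··> p2
  p1 = (rec X. b.(X + 0) + (b.0 + b.X)) + 0 → ··b··> p0, ··b··> p1, ··b··> p2
  p2 = 0 → ·
Reachable graph of Q (3 states):
  q0 = rec X. b.(X + 0) + (a.0 + b.X) → ··a··> q1, ··b··> q0, ··b··> q2
  q1 = 0 → ·
  q2 = (rec X. b.(X + 0) + (a.0 + b.X)) + 0 → ··a··> q1, ··b··> q0, ··b··> q2
Coarsest stable partition (strong bisimilarity classes):
  B0 = {p0, p1}
  B1 = {p2, q1}
  B2 = {q0, q2}
p0 ∈ B0, q0 ∈ B2 → different blocks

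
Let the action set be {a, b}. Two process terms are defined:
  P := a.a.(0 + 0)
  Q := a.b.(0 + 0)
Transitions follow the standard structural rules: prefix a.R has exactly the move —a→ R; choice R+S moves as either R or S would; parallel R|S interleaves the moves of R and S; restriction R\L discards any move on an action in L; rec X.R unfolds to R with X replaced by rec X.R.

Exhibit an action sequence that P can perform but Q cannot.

aa

Reachable graph of P (3 states):
  u0 = a.a.(0 + 0) → —a→ u1
  u1 = a.(0 + 0) → —a→ u2
  u2 = 0 + 0 → (no moves)
Reachable graph of Q (3 states):
  v0 = a.b.(0 + 0) → —a→ v1
  v1 = b.(0 + 0) → —b→ v2
  v2 = 0 + 0 → (no moves)
Run σ = ⟨aa⟩ on P: start {u0}
  [1] a ⇒ {u1}
  [2] a ⇒ {u2}
  — P admits the full trace.
Run σ = ⟨aa⟩ on Q: start {v0}
  [1] a ⇒ {v1}
  [2] a ⇒ no successor for Q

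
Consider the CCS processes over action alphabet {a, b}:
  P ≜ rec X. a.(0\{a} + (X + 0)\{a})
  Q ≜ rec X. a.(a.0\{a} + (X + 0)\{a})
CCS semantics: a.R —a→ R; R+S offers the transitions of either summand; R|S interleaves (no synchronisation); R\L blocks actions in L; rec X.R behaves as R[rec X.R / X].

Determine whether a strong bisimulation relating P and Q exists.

not bisimilar

LTS(P): 2 reachable states
  u0 = rec X. a.(0\{a} + (X + 0)\{a}) ⊢ -a-> u1
  u1 = 0\{a} + ((rec X. a.(0\{a} + (X + 0)\{a})) + 0)\{a} ⊢ ·
LTS(Q): 3 reachable states
  v0 = rec X. a.(a.0\{a} + (X + 0)\{a}) ⊢ -a-> v1
  v1 = a.0\{a} + ((rec X. a.(a.0\{a} + (X + 0)\{a})) + 0)\{a} ⊢ -a-> v2
  v2 = 0\{a} ⊢ ·
Coarsest stable partition (strong bisimilarity classes):
  B0 = {u0, v1}
  B1 = {u1, v2}
  B2 = {v0}
u0 ∈ B0, v0 ∈ B2 → different blocks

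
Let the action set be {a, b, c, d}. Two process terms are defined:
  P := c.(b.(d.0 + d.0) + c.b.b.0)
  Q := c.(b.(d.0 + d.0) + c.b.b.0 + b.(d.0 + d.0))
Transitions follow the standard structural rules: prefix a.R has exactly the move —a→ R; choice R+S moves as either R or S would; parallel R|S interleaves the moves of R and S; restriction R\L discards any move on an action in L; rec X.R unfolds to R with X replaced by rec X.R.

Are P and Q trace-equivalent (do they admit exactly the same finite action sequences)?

traces(P) = traces(Q)

Reachable graph of P (6 states):
  u0 = c.(b.(d.0 + d.0) + c.b.b.0) → =c=> u1
  u1 = b.(d.0 + d.0) + c.b.b.0 → =b=> u2, =c=> u3
  u2 = d.0 + d.0 → =d=> u4
  u3 = b.b.0 → =b=> u5
  u4 = 0 → ·
  u5 = b.0 → =b=> u4
Reachable graph of Q (6 states):
  v0 = c.(b.(d.0 + d.0) + c.b.b.0 + b.(d.0 + d.0)) → =c=> v1
  v1 = b.(d.0 + d.0) + c.b.b.0 + b.(d.0 + d.0) → =b=> v2, =c=> v3
  v2 = d.0 + d.0 → =d=> v4
  v3 = b.b.0 → =b=> v5
  v4 = 0 → ·
  v5 = b.0 → =b=> v4
Coarsest stable partition (strong bisimilarity classes):
  B0 = {u0, v0}
  B1 = {u1, v1}
  B2 = {u2, v2}
  B3 = {u4, v4}
  B4 = {u3, v3}
  B5 = {u5, v5}
u0 ∈ B0, v0 ∈ B0 → same block
Bisimilar ⇒ trace-equivalent.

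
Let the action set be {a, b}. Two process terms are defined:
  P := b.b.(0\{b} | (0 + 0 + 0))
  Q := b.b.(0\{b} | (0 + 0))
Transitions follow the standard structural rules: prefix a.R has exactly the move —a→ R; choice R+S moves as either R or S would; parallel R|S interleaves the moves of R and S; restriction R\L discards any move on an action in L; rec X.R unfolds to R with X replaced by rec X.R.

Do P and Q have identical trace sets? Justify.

P's transition system — 3 states:
  p0 = b.b.(0\{b} | (0 + 0 + 0)) :: —b→ p1
  p1 = b.(0\{b} | (0 + 0 + 0)) :: —b→ p2
  p2 = 0\{b} | (0 + 0 + 0) :: ·
Q's transition system — 3 states:
  q0 = b.b.(0\{b} | (0 + 0)) :: —b→ q1
  q1 = b.(0\{b} | (0 + 0)) :: —b→ q2
  q2 = 0\{b} | (0 + 0) :: ·
Bisimilarity quotient blocks:
  B0 = {p0, q0}
  B1 = {p1, q1}
  B2 = {p2, q2}
p0 ∈ B0, q0 ∈ B0 → same block
Bisimilar ⇒ trace-equivalent.

trace-equivalent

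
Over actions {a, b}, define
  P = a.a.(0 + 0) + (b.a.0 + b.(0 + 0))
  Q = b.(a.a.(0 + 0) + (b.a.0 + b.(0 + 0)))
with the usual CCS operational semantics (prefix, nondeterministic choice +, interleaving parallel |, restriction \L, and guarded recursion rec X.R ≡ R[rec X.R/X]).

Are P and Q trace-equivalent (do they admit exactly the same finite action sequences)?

Reachable graph of P (5 states):
  u0 = a.a.(0 + 0) + (b.a.0 + b.(0 + 0)) :: =a=> u1, =b=> u2, =b=> u3
  u1 = a.(0 + 0) :: =a=> u2
  u2 = 0 + 0 :: ·
  u3 = a.0 :: =a=> u4
  u4 = 0 :: ·
Reachable graph of Q (6 states):
  v0 = b.(a.a.(0 + 0) + (b.a.0 + b.(0 + 0))) :: =b=> v1
  v1 = a.a.(0 + 0) + (b.a.0 + b.(0 + 0)) :: =a=> v2, =b=> v3, =b=> v4
  v2 = a.(0 + 0) :: =a=> v3
  v3 = 0 + 0 :: ·
  v4 = a.0 :: =a=> v5
  v5 = 0 :: ·
Trace ⟨a⟩ through P, begin at {u0}:
  [1] a ⇒ {u1}
  ✓ P
Trace ⟨a⟩ through Q, begin at {v0}:
  [1] a ⇒ no successor for Q

NO — witness ⟨a⟩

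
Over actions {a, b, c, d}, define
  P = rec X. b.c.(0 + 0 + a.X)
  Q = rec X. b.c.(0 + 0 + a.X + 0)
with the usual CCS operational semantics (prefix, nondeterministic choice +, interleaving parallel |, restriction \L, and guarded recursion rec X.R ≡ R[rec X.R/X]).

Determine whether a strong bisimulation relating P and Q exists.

Reachable graph of P (3 states):
  u0 = rec X. b.c.(0 + 0 + a.X) has moves =b=> u1
  u1 = c.(0 + 0 + a.(rec X. b.c.(0 + 0 + a.X))) has moves =c=> u2
  u2 = 0 + 0 + a.(rec X. b.c.(0 + 0 + a.X)) has moves =a=> u0
Reachable graph of Q (3 states):
  v0 = rec X. b.c.(0 + 0 + a.X + 0) has moves =b=> v1
  v1 = c.(0 + 0 + a.(rec X. b.c.(0 + 0 + a.X + 0)) + 0) has moves =c=> v2
  v2 = 0 + 0 + a.(rec X. b.c.(0 + 0 + a.X + 0)) + 0 has moves =a=> v0
Coarsest stable partition (strong bisimilarity classes):
  B0 = {u0, v0}
  B1 = {u1, v1}
  B2 = {u2, v2}
u0 ∈ B0, v0 ∈ B0 → same block

P ~ Q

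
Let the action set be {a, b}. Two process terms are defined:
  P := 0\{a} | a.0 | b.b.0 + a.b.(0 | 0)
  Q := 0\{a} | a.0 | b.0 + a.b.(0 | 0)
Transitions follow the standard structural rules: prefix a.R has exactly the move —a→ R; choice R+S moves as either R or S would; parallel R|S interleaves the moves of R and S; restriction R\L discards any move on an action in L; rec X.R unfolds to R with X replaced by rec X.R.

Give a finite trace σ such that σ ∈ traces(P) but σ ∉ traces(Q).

bb

LTS(P): 8 reachable states
  m0 = 0\{a} | a.0 | b.b.0 + a.b.(0 | 0) | —a→ m1, —a→ m2, —b→ m3
  m1 = 0\{a} | 0 | b.b.0 | —b→ m4
  m2 = b.(0 | 0) | —b→ m5
  m3 = 0\{a} | a.0 | b.0 | —a→ m4, —b→ m6
  m4 = 0\{a} | 0 | b.0 | —b→ m7
  m5 = 0 | 0 | (no moves)
  m6 = 0\{a} | a.0 | 0 | —a→ m7
  m7 = 0\{a} | 0 | 0 | (no moves)
LTS(Q): 6 reachable states
  n0 = 0\{a} | a.0 | b.0 + a.b.(0 | 0) | —a→ n1, —a→ n2, —b→ n3
  n1 = 0\{a} | 0 | b.0 | —b→ n4
  n2 = b.(0 | 0) | —b→ n5
  n3 = 0\{a} | a.0 | 0 | —a→ n4
  n4 = 0\{a} | 0 | 0 | (no moves)
  n5 = 0 | 0 | (no moves)
Run σ = ⟨bb⟩ on P: start {m0}
  [1] b ⇒ {m3}
  [2] b ⇒ {m6}
  — P admits the full trace.
Run σ = ⟨bb⟩ on Q: start {n0}
  [1] b ⇒ {n3}
  [2] b ⇒ ∅ (Q stuck)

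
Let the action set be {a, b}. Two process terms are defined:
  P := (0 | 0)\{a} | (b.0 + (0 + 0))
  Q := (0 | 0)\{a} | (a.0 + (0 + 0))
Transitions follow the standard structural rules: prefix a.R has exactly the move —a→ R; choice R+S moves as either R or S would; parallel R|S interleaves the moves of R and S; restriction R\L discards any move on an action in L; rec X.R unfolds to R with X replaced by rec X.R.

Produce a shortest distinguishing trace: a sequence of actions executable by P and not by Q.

b

LTS(P): 2 reachable states
  u0 = (0 | 0)\{a} | (b.0 + (0 + 0)) | -b-> u1
  u1 = (0 | 0)\{a} | 0 | (no moves)
LTS(Q): 2 reachable states
  v0 = (0 | 0)\{a} | (a.0 + (0 + 0)) | -a-> v1
  v1 = (0 | 0)\{a} | 0 | (no moves)
Run σ = ⟨b⟩ on P: start {u0}
  after b @ step 1: {u1}
  — P admits the full trace.
Run σ = ⟨b⟩ on Q: start {v0}
  after b @ step 1: no successor for Q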